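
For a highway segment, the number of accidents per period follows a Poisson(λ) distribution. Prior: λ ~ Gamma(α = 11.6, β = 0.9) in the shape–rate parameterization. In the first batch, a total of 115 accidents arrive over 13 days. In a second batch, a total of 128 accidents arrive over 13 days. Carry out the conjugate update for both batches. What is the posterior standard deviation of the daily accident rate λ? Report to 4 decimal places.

With a Gamma(shape α, rate β) prior, the Poisson likelihood is conjugate: the posterior is Gamma(α + ΣXᵢ, β + n).
After batch 1: Gamma(α+S, β+n) = Gamma(11.6+115, 0.9+13) = Gamma(126.6, 13.9).
After batch 2: Gamma(α+S, β+n) = Gamma(126.6+128, 13.9+13) = Gamma(254.6, 26.9).
SD = √α/β = √254.6/26.9 = 0.5932.

0.5932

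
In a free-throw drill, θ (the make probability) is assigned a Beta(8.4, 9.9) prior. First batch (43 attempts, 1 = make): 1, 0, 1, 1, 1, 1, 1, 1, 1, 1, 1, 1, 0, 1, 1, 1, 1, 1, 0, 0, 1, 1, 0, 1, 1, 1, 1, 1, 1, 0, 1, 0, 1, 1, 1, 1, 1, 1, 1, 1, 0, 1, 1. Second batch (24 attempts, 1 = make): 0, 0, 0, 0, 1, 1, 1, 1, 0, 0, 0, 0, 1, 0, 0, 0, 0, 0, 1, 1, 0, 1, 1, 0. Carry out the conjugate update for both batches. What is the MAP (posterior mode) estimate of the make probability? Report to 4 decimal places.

The Beta prior is conjugate to a Binomial/Bernoulli likelihood; the update adds successes to α and failures to β.
After batch 1: Beta(8.4+35, 9.9+8) = Beta(43.4, 17.9).
After batch 2: Beta(43.4+9, 17.9+15) = Beta(52.4, 32.9).
Mode of Beta(a,b) for a,b>1 is (a−1)/(a+b−2) = 51.4/83.3 = 0.6170.

0.6170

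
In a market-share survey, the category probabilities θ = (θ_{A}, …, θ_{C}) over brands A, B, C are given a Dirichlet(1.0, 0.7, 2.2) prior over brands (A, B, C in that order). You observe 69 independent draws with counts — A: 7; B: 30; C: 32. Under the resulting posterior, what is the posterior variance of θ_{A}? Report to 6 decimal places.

The Dirichlet prior is conjugate to the Multinomial likelihood: each posterior αⱼ = prior αⱼ + observed count nⱼ.
Posterior concentration: (8.0, 30.7, 34.2), total = 72.9.
Var[θ_j] = α_j(Σα−α_j)/((Σα)²(Σα+1)) = 8.0·64.9/(72.9²·73.9) = 0.001322.

0.001322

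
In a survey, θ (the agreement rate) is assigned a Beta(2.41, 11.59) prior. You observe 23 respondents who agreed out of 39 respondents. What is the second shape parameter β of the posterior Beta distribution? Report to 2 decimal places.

27.59

The Beta prior is conjugate to a Binomial/Bernoulli likelihood; the update adds successes to α and failures to β.
Posterior: Beta(α+k, β+n−k) = Beta(2.41+23, 11.59+16) = Beta(25.41, 27.59).
Posterior β = 27.59.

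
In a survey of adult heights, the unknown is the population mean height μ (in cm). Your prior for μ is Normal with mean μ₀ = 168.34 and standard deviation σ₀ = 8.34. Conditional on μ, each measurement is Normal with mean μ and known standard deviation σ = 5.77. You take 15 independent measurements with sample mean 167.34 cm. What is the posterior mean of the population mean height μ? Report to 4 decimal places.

167.3709

For Normal data with known variance σ², a Normal(μ₀, σ₀²) prior on μ is conjugate. Posterior precision = 1/σ₀² + n/σ²; posterior mean is the precision-weighted average of μ₀ and x̄.
n·x̄ = 15·167.34 = 2510.1.
σ₀² = 8.34² = 69.5556, σ² = 5.77² = 33.2929; σ² + n·σ₀² = 33.2929 + 15·69.5556 = 1076.6269.
Posterior mean = (μ₀/σ₀² + n·x̄/σ²)/(1/σ₀² + n/σ²) = (σ²·μ₀ + σ₀²·n·x̄)/(σ² + n·σ₀²) = (33.2929·168.34 + 69.5556·2510.1)/1076.6269 = 180196.038346/1076.6269 = 167.3709.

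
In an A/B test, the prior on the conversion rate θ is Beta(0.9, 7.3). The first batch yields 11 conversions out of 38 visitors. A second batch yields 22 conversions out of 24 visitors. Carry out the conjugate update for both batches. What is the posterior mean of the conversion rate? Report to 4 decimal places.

The Beta prior is conjugate to a Binomial/Bernoulli likelihood; the update adds successes to α and failures to β.
After batch 1: Beta(0.9+11, 7.3+27) = Beta(11.9, 34.3).
After batch 2: Beta(11.9+22, 34.3+2) = Beta(33.9, 36.3).
Posterior mean = α/(α+β) = 33.9/70.2 = 0.4829.

0.4829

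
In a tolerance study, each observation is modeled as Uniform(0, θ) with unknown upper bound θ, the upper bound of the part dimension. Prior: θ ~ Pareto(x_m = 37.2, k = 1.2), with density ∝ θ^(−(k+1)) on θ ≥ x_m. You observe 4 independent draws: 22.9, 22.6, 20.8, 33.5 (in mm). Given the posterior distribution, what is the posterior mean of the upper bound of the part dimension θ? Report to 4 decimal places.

46.0571

A Pareto(scale x_m, shape k) prior on the upper bound θ of Uniform(0, θ) is conjugate: posterior is Pareto(max(x_m, max xᵢ), k + n).
Sample maximum = 33.5; prior scale x_m = 37.2 → posterior scale = max = 37.2.
Posterior shape = 1.2 + 4 = 5.2.
E[θ|data] = k·x_m/(k−1) = 5.2·37.2/4.2 = 46.0571.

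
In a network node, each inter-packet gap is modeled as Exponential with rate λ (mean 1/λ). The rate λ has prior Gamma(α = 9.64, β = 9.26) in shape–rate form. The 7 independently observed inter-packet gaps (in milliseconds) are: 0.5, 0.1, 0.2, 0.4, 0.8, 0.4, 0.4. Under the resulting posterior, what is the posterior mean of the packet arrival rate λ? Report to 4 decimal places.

With a Gamma(shape α, rate β) prior on the exponential rate λ, the posterior after n observations with total T = Σxᵢ is Gamma(α+n, β+T).
Sum of observations T = 2.8 milliseconds; n = 7.
Posterior: Gamma(9.64+7, 9.26+2.8) = Gamma(16.64, 12.06).
Posterior mean of λ = α/β = 16.64/12.06 = 1.3798.

1.3798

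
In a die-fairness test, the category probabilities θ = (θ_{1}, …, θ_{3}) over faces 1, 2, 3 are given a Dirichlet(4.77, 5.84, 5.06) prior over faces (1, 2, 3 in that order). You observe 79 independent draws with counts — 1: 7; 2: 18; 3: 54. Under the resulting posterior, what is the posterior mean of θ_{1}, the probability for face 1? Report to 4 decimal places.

The Dirichlet prior is conjugate to the Multinomial likelihood: each posterior αⱼ = prior αⱼ + observed count nⱼ.
Posterior concentration: (11.77, 23.84, 59.06), total = 94.67.
E[θ_{1}|data] = α_{1}/Σα = 11.77/94.67 = 0.1243.

0.1243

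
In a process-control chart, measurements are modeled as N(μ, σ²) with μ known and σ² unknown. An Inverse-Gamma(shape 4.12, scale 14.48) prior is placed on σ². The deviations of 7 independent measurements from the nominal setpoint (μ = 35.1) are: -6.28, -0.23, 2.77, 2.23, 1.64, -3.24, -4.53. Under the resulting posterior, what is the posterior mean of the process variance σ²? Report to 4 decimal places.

8.6711

With known mean μ and an Inverse-Gamma(α, β) prior on σ², the Normal likelihood is conjugate: posterior is Inv-Gamma(α + n/2, β + Σ(xᵢ−μ)²/2).
Σ(xᵢ−μ)² = (-6.28)² + (-0.23)² + (2.77)² + (2.23)² + (1.64)² + (-3.24)² + (-4.53)² = 85.8452.
Posterior: Inv-Gamma(4.12 + 7/2, 14.48 + 85.8452/2) = Inv-Gamma(7.62, 57.40260).
E[σ²|data] = β/(α−1) = 57.40260/6.62 = 8.6711.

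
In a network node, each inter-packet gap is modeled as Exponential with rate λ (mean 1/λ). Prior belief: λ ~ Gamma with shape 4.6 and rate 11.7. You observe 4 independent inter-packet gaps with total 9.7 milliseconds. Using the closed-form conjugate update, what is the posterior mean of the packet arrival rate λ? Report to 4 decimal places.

With a Gamma(shape α, rate β) prior on the exponential rate λ, the posterior after n observations with total T = Σxᵢ is Gamma(α+n, β+T).
Posterior: Gamma(4.6+4, 11.7+9.7) = Gamma(8.6, 21.4).
Posterior mean of λ = α/β = 8.6/21.4 = 0.4019.

0.4019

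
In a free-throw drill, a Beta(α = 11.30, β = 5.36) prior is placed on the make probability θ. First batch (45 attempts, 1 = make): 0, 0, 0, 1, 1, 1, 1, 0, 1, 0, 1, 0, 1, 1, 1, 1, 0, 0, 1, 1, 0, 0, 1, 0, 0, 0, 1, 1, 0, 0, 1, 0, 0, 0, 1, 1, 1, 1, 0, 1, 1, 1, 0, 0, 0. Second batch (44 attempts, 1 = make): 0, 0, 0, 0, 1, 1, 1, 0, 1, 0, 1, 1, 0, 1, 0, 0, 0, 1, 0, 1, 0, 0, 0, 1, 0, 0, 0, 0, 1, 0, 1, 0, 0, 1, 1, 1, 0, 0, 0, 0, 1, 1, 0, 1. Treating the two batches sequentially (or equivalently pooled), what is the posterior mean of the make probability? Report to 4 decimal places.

The Beta prior is conjugate to a Binomial/Bernoulli likelihood; the update adds successes to α and failures to β.
After batch 1: Beta(11.30+23, 5.36+22) = Beta(34.30, 27.36).
After batch 2: Beta(34.30+18, 27.36+26) = Beta(52.30, 53.36).
Posterior mean = α/(α+β) = 52.30/105.66 = 0.4950.

0.4950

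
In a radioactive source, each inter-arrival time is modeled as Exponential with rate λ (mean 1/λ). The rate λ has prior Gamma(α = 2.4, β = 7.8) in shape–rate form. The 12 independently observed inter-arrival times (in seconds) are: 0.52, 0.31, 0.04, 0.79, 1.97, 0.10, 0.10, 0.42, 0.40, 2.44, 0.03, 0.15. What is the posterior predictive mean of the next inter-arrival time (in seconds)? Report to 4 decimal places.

With a Gamma(shape α, rate β) prior on the exponential rate λ, the posterior after n observations with total T = Σxᵢ is Gamma(α+n, β+T).
Sum of observations T = 7.27 seconds; n = 12.
Posterior: Gamma(2.4+12, 7.8+7.27) = Gamma(14.4, 15.07).
The predictive distribution for the next observation is Lomax; its mean is β/(α−1) = 15.07/13.4 = 1.1246.

1.1246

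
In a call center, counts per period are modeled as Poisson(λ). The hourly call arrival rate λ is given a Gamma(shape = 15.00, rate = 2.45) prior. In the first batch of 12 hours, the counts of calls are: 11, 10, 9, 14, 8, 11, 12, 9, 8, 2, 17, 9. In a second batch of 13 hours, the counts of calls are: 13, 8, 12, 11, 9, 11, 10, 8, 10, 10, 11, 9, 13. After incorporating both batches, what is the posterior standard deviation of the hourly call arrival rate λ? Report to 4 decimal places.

0.5986

With a Gamma(shape α, rate β) prior, the Poisson likelihood is conjugate: the posterior is Gamma(α + ΣXᵢ, β + n).
Batch 1: sum of counts S = 120 over n = 12 hours.
After batch 1: Gamma(α+S, β+n) = Gamma(15.00+120, 2.45+12) = Gamma(135.00, 14.45).
Batch 2: sum of counts S = 135 over n = 13 hours.
After batch 2: Gamma(α+S, β+n) = Gamma(135.00+135, 14.45+13) = Gamma(270.00, 27.45).
SD = √α/β = √270.00/27.45 = 0.5986.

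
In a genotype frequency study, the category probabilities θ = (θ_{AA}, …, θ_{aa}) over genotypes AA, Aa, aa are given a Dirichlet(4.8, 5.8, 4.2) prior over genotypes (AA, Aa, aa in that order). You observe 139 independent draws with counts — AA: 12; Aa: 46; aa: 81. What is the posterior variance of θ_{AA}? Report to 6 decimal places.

The Dirichlet prior is conjugate to the Multinomial likelihood: each posterior αⱼ = prior αⱼ + observed count nⱼ.
Posterior concentration: (16.8, 51.8, 85.2), total = 153.8.
Var[θ_j] = α_j(Σα−α_j)/((Σα)²(Σα+1)) = 16.8·137.0/(153.8²·154.8) = 0.000629.

0.000629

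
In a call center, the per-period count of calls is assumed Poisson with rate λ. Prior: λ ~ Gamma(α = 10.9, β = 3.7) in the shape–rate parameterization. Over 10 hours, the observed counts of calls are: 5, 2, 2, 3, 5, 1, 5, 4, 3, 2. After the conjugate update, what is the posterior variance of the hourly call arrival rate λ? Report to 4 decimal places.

0.2286

With a Gamma(shape α, rate β) prior, the Poisson likelihood is conjugate: the posterior is Gamma(α + ΣXᵢ, β + n).
Sum of counts S = 32 over n = 10 hours.
Posterior: Gamma(α+S, β+n) = Gamma(10.9+32, 3.7+10) = Gamma(42.9, 13.7).
Var = α/β² = 42.9/13.7² = 0.2286.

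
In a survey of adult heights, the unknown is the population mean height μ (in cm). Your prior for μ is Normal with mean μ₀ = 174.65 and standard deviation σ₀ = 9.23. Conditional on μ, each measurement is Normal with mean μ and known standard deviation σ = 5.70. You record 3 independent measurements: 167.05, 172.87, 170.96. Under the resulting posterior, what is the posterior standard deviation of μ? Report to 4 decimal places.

For Normal data with known variance σ², a Normal(μ₀, σ₀²) prior on μ is conjugate. Posterior precision = 1/σ₀² + n/σ²; posterior mean is the precision-weighted average of μ₀ and x̄.
σ₀² = 9.23² = 85.1929, σ² = 5.70² = 32.49; σ² + n·σ₀² = 32.49 + 3·85.1929 = 288.0687.
Posterior precision = 1/σ₀² + n/σ² = 1/85.1929 + 3/32.49 = (σ² + n·σ₀²)/(σ₀²σ²) = 288.0687/(85.1929·32.49); posterior variance σₙ² = σ₀²σ²/(σ² + n·σ₀²) = 85.1929·32.49/288.0687 = 9.608532.
Posterior SD = √σₙ² = √(85.1929·32.49/288.0687) = 3.0998.

3.0998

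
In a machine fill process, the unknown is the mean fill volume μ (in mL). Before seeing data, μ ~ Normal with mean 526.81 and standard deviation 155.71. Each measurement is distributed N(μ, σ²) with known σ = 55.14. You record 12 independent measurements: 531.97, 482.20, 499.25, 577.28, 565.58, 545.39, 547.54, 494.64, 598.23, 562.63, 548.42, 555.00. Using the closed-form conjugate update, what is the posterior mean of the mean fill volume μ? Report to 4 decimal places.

542.1835

For Normal data with known variance σ², a Normal(μ₀, σ₀²) prior on μ is conjugate. Posterior precision = 1/σ₀² + n/σ²; posterior mean is the precision-weighted average of μ₀ and x̄.
Σxᵢ = 531.97 + 482.20 + 499.25 + 577.28 + 565.58 + 545.39 + 547.54 + 494.64 + 598.23 + 562.63 + 548.42 + 555.00 = 6508.13, so n·x̄ = 6508.13.
σ₀² = 155.71² = 24245.6041, σ² = 55.14² = 3040.4196; σ² + n·σ₀² = 3040.4196 + 12·24245.6041 = 293987.6688.
Posterior mean = (μ₀/σ₀² + n·x̄/σ²)/(1/σ₀² + n/σ²) = (σ²·μ₀ + σ₀²·n·x̄)/(σ² + n·σ₀²) = (3040.4196·526.81 + 24245.6041·6508.13)/293987.6688 = 159395266.860809/293987.6688 = 542.1835.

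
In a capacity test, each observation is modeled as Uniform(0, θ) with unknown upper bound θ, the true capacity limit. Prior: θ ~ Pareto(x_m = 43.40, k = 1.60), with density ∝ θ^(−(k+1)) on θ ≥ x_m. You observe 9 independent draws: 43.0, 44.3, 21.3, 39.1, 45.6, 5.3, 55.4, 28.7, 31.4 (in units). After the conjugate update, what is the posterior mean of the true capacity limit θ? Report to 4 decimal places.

A Pareto(scale x_m, shape k) prior on the upper bound θ of Uniform(0, θ) is conjugate: posterior is Pareto(max(x_m, max xᵢ), k + n).
Sample maximum = 55.4; prior scale x_m = 43.40 → posterior scale = max = 55.40.
Posterior shape = 1.60 + 9 = 10.60.
E[θ|data] = k·x_m/(k−1) = 10.60·55.40/9.60 = 61.1708.

61.1708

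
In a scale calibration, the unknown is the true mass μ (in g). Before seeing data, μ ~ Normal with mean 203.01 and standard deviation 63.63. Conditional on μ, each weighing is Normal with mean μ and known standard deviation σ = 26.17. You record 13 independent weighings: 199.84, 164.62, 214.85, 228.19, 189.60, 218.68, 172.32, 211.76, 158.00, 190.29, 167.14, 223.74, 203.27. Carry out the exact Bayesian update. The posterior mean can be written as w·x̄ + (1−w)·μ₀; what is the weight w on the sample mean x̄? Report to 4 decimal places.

0.9872

For Normal data with known variance σ², a Normal(μ₀, σ₀²) prior on μ is conjugate. Posterior precision = 1/σ₀² + n/σ²; posterior mean is the precision-weighted average of μ₀ and x̄.
σ₀² = 63.63² = 4048.7769, σ² = 26.17² = 684.8689. Prior precision 1/σ₀² = 1/4048.7769; data precision n/σ² = 13/684.8689.
w = (n/σ²)/(1/σ₀² + n/σ²) = n·σ₀²/(σ² + n·σ₀²) = 13·4048.7769/(684.8689 + 13·4048.7769) = 52634.0997/53318.9686 = 0.9872.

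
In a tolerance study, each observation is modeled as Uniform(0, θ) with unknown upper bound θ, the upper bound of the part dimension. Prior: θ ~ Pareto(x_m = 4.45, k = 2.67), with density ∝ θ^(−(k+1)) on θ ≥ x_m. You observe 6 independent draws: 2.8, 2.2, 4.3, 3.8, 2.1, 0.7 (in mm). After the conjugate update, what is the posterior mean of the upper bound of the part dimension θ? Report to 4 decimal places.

A Pareto(scale x_m, shape k) prior on the upper bound θ of Uniform(0, θ) is conjugate: posterior is Pareto(max(x_m, max xᵢ), k + n).
Sample maximum = 4.3; prior scale x_m = 4.45 → posterior scale = max = 4.45.
Posterior shape = 2.67 + 6 = 8.67.
E[θ|data] = k·x_m/(k−1) = 8.67·4.45/7.67 = 5.0302.

5.0302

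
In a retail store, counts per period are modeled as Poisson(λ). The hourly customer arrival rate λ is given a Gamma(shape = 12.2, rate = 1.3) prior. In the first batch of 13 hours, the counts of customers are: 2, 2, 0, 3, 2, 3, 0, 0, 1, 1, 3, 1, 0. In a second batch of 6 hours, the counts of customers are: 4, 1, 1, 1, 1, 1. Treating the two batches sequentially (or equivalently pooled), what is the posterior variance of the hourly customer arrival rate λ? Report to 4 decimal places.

With a Gamma(shape α, rate β) prior, the Poisson likelihood is conjugate: the posterior is Gamma(α + ΣXᵢ, β + n).
Batch 1: sum of counts S = 18 over n = 13 hours.
After batch 1: Gamma(α+S, β+n) = Gamma(12.2+18, 1.3+13) = Gamma(30.2, 14.3).
Batch 2: sum of counts S = 9 over n = 6 hours.
After batch 2: Gamma(α+S, β+n) = Gamma(30.2+9, 14.3+6) = Gamma(39.2, 20.3).
Var = α/β² = 39.2/20.3² = 0.0951.

0.0951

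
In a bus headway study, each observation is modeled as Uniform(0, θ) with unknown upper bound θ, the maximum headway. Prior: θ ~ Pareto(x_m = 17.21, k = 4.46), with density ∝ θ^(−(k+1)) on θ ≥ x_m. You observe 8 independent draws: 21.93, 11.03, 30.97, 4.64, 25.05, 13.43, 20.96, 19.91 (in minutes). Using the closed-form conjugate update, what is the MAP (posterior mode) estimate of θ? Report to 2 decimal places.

A Pareto(scale x_m, shape k) prior on the upper bound θ of Uniform(0, θ) is conjugate: posterior is Pareto(max(x_m, max xᵢ), k + n).
Sample maximum = 30.97; prior scale x_m = 17.21 → posterior scale = max = 30.97.
Posterior shape = 4.46 + 8 = 12.46.
The Pareto density is decreasing on [x_m, ∞), so the mode is x_m = 30.97.

30.97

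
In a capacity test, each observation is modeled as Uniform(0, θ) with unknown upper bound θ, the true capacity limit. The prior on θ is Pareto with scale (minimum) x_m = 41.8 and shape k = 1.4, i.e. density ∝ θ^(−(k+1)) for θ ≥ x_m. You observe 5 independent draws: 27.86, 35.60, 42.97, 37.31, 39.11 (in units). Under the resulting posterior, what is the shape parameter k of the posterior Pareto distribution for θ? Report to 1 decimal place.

A Pareto(scale x_m, shape k) prior on the upper bound θ of Uniform(0, θ) is conjugate: posterior is Pareto(max(x_m, max xᵢ), k + n).
Sample maximum = 42.97; prior scale x_m = 41.8 → posterior scale = max = 42.97.
Posterior shape = 1.4 + 5 = 6.4.
Posterior shape k = 6.4.

6.4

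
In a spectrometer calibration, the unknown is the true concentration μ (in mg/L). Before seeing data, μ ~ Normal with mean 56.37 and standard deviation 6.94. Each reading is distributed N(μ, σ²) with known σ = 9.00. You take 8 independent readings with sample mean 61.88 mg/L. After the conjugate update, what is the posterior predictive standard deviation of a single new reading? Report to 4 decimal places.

9.4534

For Normal data with known variance σ², a Normal(μ₀, σ₀²) prior on μ is conjugate. Posterior precision = 1/σ₀² + n/σ²; posterior mean is the precision-weighted average of μ₀ and x̄.
σ₀² = 6.94² = 48.1636, σ² = 9.00² = 81; σ² + n·σ₀² = 81 + 8·48.1636 = 466.3088.
Posterior precision = 1/σ₀² + n/σ² = 1/48.1636 + 8/81 = (σ² + n·σ₀²)/(σ₀²σ²) = 466.3088/(48.1636·81); posterior variance σₙ² = σ₀²σ²/(σ² + n·σ₀²) = 48.1636·81/466.3088 = 8.366241.
Predictive variance for one new observation = σₙ² + σ² = 48.1636·81/466.3088 + 81 = σ²·(σ₀² + 466.3088)/466.3088 = 81·514.4724/466.3088 = 89.366241; SD = √(81·514.4724/466.3088) = 9.4534.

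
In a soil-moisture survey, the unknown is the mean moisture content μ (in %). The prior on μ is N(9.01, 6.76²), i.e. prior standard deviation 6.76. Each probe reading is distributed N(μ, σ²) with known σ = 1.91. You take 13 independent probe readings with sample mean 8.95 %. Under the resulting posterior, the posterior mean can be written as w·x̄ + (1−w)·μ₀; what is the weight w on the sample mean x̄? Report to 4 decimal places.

0.9939

For Normal data with known variance σ², a Normal(μ₀, σ₀²) prior on μ is conjugate. Posterior precision = 1/σ₀² + n/σ²; posterior mean is the precision-weighted average of μ₀ and x̄.
σ₀² = 6.76² = 45.6976, σ² = 1.91² = 3.6481. Prior precision 1/σ₀² = 1/45.6976; data precision n/σ² = 13/3.6481.
w = (n/σ²)/(1/σ₀² + n/σ²) = n·σ₀²/(σ² + n·σ₀²) = 13·45.6976/(3.6481 + 13·45.6976) = 594.0688/597.7169 = 0.9939.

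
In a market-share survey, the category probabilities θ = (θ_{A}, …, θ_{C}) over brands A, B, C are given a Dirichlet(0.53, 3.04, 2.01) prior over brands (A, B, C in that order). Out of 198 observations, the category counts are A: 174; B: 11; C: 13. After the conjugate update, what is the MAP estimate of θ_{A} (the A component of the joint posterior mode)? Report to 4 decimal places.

0.8651

The Dirichlet prior is conjugate to the Multinomial likelihood: each posterior αⱼ = prior αⱼ + observed count nⱼ.
Posterior concentration: (174.53, 14.04, 15.01), total = 203.58.
Joint mode component: (α_{A}−1)/(Σα−K) = 173.53/200.58 = 0.8651.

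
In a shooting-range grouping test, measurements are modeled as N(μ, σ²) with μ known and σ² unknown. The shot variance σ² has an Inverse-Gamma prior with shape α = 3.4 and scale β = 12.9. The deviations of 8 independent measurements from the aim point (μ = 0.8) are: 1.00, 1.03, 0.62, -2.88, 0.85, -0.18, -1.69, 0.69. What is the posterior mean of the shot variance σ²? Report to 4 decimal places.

With known mean μ and an Inverse-Gamma(α, β) prior on σ², the Normal likelihood is conjugate: posterior is Inv-Gamma(α + n/2, β + Σ(xᵢ−μ)²/2).
Σ(xᵢ−μ)² = (1.00)² + (1.03)² + (0.62)² + (-2.88)² + (0.85)² + (-0.18)² + (-1.69)² + (0.69)² = 14.8268.
Posterior: Inv-Gamma(3.4 + 8/2, 12.9 + 14.8268/2) = Inv-Gamma(7.40, 20.31340).
E[σ²|data] = β/(α−1) = 20.31340/6.40 = 3.1740.

3.1740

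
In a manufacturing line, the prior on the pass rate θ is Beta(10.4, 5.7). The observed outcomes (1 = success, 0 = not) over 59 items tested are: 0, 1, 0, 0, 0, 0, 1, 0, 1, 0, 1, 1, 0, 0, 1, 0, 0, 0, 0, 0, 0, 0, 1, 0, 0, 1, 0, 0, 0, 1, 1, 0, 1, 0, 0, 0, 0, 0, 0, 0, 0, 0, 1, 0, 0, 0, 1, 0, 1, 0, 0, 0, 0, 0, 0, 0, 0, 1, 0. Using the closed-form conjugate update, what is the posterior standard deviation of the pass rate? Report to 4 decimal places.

0.0542

The Beta prior is conjugate to a Binomial/Bernoulli likelihood; the update adds successes to α and failures to β.
Posterior: Beta(α+k, β+n−k) = Beta(10.4+15, 5.7+44) = Beta(25.4, 49.7).
Var = αβ/((α+β)²(α+β+1)) = 25.4·49.7/(75.1²·76.1) = 0.00294121; SD = √0.00294121 = 0.0542.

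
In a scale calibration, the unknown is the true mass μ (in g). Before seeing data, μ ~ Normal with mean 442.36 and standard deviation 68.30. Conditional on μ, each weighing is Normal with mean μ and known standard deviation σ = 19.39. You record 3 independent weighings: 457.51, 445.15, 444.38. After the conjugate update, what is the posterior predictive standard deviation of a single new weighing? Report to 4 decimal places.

22.3163

For Normal data with known variance σ², a Normal(μ₀, σ₀²) prior on μ is conjugate. Posterior precision = 1/σ₀² + n/σ²; posterior mean is the precision-weighted average of μ₀ and x̄.
σ₀² = 68.30² = 4664.89, σ² = 19.39² = 375.9721; σ² + n·σ₀² = 375.9721 + 3·4664.89 = 14370.6421.
Posterior precision = 1/σ₀² + n/σ² = 1/4664.89 + 3/375.9721 = (σ² + n·σ₀²)/(σ₀²σ²) = 14370.6421/(4664.89·375.9721); posterior variance σₙ² = σ₀²σ²/(σ² + n·σ₀²) = 4664.89·375.9721/14370.6421 = 122.045242.
Predictive variance for one new observation = σₙ² + σ² = 4664.89·375.9721/14370.6421 + 375.9721 = σ²·(σ₀² + 14370.6421)/14370.6421 = 375.9721·19035.5321/14370.6421 = 498.017342; SD = √(375.9721·19035.5321/14370.6421) = 22.3163.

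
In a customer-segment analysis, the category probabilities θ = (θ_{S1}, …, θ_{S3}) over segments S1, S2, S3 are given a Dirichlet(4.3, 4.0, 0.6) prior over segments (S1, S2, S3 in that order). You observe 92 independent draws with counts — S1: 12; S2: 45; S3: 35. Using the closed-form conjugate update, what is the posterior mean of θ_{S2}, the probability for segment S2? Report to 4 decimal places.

0.4856

The Dirichlet prior is conjugate to the Multinomial likelihood: each posterior αⱼ = prior αⱼ + observed count nⱼ.
Posterior concentration: (16.3, 49.0, 35.6), total = 100.9.
E[θ_{S2}|data] = α_{S2}/Σα = 49.0/100.9 = 0.4856.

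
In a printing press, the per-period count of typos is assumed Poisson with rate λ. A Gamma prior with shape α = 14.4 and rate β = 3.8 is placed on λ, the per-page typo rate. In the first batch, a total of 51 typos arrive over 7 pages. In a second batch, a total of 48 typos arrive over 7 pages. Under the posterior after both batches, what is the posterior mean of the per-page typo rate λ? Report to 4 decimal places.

6.3708

With a Gamma(shape α, rate β) prior, the Poisson likelihood is conjugate: the posterior is Gamma(α + ΣXᵢ, β + n).
After batch 1: Gamma(α+S, β+n) = Gamma(14.4+51, 3.8+7) = Gamma(65.4, 10.8).
After batch 2: Gamma(α+S, β+n) = Gamma(65.4+48, 10.8+7) = Gamma(113.4, 17.8).
Posterior mean = α/β = 113.4/17.8 = 6.3708.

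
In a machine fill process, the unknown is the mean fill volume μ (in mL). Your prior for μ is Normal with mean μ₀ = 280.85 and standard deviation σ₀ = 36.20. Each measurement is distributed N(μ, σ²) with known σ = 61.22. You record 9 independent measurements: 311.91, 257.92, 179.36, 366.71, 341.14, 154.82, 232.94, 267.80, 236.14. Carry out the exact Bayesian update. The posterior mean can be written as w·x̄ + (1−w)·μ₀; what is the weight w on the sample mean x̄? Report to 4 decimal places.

0.7589

For Normal data with known variance σ², a Normal(μ₀, σ₀²) prior on μ is conjugate. Posterior precision = 1/σ₀² + n/σ²; posterior mean is the precision-weighted average of μ₀ and x̄.
σ₀² = 36.20² = 1310.44, σ² = 61.22² = 3747.8884. Prior precision 1/σ₀² = 1/1310.44; data precision n/σ² = 9/3747.8884.
w = (n/σ²)/(1/σ₀² + n/σ²) = n·σ₀²/(σ² + n·σ₀²) = 9·1310.44/(3747.8884 + 9·1310.44) = 11793.96/15541.8484 = 0.7589.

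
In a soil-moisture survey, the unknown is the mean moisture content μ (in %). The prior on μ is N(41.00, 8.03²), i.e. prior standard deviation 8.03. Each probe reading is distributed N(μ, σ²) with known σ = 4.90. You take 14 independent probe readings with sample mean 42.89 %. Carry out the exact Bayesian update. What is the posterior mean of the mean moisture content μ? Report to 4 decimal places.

For Normal data with known variance σ², a Normal(μ₀, σ₀²) prior on μ is conjugate. Posterior precision = 1/σ₀² + n/σ²; posterior mean is the precision-weighted average of μ₀ and x̄.
n·x̄ = 14·42.89 = 600.46.
σ₀² = 8.03² = 64.4809, σ² = 4.90² = 24.01; σ² + n·σ₀² = 24.01 + 14·64.4809 = 926.7426.
Posterior mean = (μ₀/σ₀² + n·x̄/σ²)/(1/σ₀² + n/σ²) = (σ²·μ₀ + σ₀²·n·x̄)/(σ² + n·σ₀²) = (24.01·41.00 + 64.4809·600.46)/926.7426 = 39702.611214/926.7426 = 42.8410.

42.8410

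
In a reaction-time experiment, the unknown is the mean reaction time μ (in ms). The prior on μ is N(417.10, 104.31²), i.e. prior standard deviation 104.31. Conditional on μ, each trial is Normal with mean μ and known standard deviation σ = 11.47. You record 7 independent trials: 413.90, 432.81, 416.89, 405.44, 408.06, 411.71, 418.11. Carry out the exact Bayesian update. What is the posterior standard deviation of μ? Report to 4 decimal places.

4.3315

For Normal data with known variance σ², a Normal(μ₀, σ₀²) prior on μ is conjugate. Posterior precision = 1/σ₀² + n/σ²; posterior mean is the precision-weighted average of μ₀ and x̄.
σ₀² = 104.31² = 10880.5761, σ² = 11.47² = 131.5609; σ² + n·σ₀² = 131.5609 + 7·10880.5761 = 76295.5936.
Posterior precision = 1/σ₀² + n/σ² = 1/10880.5761 + 7/131.5609 = (σ² + n·σ₀²)/(σ₀²σ²) = 76295.5936/(10880.5761·131.5609); posterior variance σₙ² = σ₀²σ²/(σ² + n·σ₀²) = 10880.5761·131.5609/76295.5936 = 18.762006.
Posterior SD = √σₙ² = √(10880.5761·131.5609/76295.5936) = 4.3315.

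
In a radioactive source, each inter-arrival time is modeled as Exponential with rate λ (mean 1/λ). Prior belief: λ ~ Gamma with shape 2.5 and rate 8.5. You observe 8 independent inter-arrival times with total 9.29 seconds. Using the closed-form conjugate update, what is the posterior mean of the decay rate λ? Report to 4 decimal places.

0.5902

With a Gamma(shape α, rate β) prior on the exponential rate λ, the posterior after n observations with total T = Σxᵢ is Gamma(α+n, β+T).
Posterior: Gamma(2.5+8, 8.5+9.29) = Gamma(10.5, 17.79).
Posterior mean of λ = α/β = 10.5/17.79 = 0.5902.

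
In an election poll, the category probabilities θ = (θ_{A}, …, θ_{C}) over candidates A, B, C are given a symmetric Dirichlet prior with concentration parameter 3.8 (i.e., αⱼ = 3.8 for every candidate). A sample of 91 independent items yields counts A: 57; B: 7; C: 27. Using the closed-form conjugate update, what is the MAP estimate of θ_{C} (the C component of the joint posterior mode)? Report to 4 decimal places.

The Dirichlet prior is conjugate to the Multinomial likelihood: each posterior αⱼ = prior αⱼ + observed count nⱼ.
Posterior concentration: (60.8, 10.8, 30.8), total = 102.4.
Joint mode component: (α_{C}−1)/(Σα−K) = 29.8/99.4 = 0.2998.

0.2998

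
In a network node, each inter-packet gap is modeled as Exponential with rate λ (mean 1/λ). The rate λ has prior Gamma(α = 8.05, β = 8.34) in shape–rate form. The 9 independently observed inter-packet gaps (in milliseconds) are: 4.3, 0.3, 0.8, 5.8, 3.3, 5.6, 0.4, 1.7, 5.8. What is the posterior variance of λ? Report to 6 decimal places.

With a Gamma(shape α, rate β) prior on the exponential rate λ, the posterior after n observations with total T = Σxᵢ is Gamma(α+n, β+T).
Sum of observations T = 28.0 milliseconds; n = 9.
Posterior: Gamma(8.05+9, 8.34+28.0) = Gamma(17.05, 36.34).
Var = α/β² = 0.012911.

0.012911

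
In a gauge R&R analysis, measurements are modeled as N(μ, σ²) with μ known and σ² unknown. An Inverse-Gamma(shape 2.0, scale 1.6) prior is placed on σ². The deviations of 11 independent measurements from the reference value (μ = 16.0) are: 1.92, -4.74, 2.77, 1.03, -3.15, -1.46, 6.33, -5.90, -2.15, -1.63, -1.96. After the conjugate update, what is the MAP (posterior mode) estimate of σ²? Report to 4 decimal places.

8.0083

With known mean μ and an Inverse-Gamma(α, β) prior on σ², the Normal likelihood is conjugate: posterior is Inv-Gamma(α + n/2, β + Σ(xᵢ−μ)²/2).
Σ(xᵢ−μ)² = (1.92)² + (-4.74)² + (2.77)² + (1.03)² + (-3.15)² + (-1.46)² + (6.33)² + (-5.90)² + (-2.15)² + (-1.63)² + (-1.96)² = 132.9418.
Posterior: Inv-Gamma(2.0 + 11/2, 1.6 + 132.9418/2) = Inv-Gamma(7.50, 68.07090).
Mode = β/(α+1) = 68.07090/8.50 = 8.0083.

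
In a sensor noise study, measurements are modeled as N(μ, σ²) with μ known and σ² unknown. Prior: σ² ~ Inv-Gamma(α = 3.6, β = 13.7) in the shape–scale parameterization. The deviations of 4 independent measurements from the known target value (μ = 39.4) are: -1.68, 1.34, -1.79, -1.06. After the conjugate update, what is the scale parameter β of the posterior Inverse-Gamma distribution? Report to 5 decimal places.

With known mean μ and an Inverse-Gamma(α, β) prior on σ², the Normal likelihood is conjugate: posterior is Inv-Gamma(α + n/2, β + Σ(xᵢ−μ)²/2).
Σ(xᵢ−μ)² = (-1.68)² + (1.34)² + (-1.79)² + (-1.06)² = 8.9457.
Posterior: Inv-Gamma(3.6 + 4/2, 13.7 + 8.9457/2) = Inv-Gamma(5.60, 18.17285).
Posterior β = 18.17285.

18.17285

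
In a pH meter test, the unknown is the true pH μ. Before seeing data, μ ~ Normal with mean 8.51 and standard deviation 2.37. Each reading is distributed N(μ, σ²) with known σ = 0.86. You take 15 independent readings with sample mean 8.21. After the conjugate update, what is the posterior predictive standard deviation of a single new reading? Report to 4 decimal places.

0.8880

For Normal data with known variance σ², a Normal(μ₀, σ₀²) prior on μ is conjugate. Posterior precision = 1/σ₀² + n/σ²; posterior mean is the precision-weighted average of μ₀ and x̄.
σ₀² = 2.37² = 5.6169, σ² = 0.86² = 0.7396; σ² + n·σ₀² = 0.7396 + 15·5.6169 = 84.9931.
Posterior precision = 1/σ₀² + n/σ² = 1/5.6169 + 15/0.7396 = (σ² + n·σ₀²)/(σ₀²σ²) = 84.9931/(5.6169·0.7396); posterior variance σₙ² = σ₀²σ²/(σ² + n·σ₀²) = 5.6169·0.7396/84.9931 = 0.048878.
Predictive variance for one new observation = σₙ² + σ² = 5.6169·0.7396/84.9931 + 0.7396 = σ²·(σ₀² + 84.9931)/84.9931 = 0.7396·90.61/84.9931 = 0.788478; SD = √(0.7396·90.61/84.9931) = 0.8880.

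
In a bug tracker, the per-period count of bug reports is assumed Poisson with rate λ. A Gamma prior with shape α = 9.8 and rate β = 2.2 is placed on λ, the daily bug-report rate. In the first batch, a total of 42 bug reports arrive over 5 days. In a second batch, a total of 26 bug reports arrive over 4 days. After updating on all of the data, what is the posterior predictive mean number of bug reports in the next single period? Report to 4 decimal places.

With a Gamma(shape α, rate β) prior, the Poisson likelihood is conjugate: the posterior is Gamma(α + ΣXᵢ, β + n).
After batch 1: Gamma(α+S, β+n) = Gamma(9.8+42, 2.2+5) = Gamma(51.8, 7.2).
After batch 2: Gamma(α+S, β+n) = Gamma(51.8+26, 7.2+4) = Gamma(77.8, 11.2).
The predictive distribution for one future period is NegBinom with mean α/β = 6.9464.

6.9464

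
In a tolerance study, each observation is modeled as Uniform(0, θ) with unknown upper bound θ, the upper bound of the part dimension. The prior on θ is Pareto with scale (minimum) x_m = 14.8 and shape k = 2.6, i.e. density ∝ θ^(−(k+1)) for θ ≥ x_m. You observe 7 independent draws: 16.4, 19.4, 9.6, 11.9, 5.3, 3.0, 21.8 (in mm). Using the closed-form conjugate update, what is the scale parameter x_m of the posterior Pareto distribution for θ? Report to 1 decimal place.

A Pareto(scale x_m, shape k) prior on the upper bound θ of Uniform(0, θ) is conjugate: posterior is Pareto(max(x_m, max xᵢ), k + n).
Sample maximum = 21.8; prior scale x_m = 14.8 → posterior scale = max = 21.8.
Posterior shape = 2.6 + 7 = 9.6.
Posterior scale x_m = 21.8.

21.8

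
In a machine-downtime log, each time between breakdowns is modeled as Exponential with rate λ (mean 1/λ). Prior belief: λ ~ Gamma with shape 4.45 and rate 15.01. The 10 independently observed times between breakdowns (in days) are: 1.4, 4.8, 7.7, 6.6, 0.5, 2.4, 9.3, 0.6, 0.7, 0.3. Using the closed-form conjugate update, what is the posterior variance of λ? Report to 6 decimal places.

With a Gamma(shape α, rate β) prior on the exponential rate λ, the posterior after n observations with total T = Σxᵢ is Gamma(α+n, β+T).
Sum of observations T = 34.3 days; n = 10.
Posterior: Gamma(4.45+10, 15.01+34.3) = Gamma(14.45, 49.31).
Var = α/β² = 0.005943.

0.005943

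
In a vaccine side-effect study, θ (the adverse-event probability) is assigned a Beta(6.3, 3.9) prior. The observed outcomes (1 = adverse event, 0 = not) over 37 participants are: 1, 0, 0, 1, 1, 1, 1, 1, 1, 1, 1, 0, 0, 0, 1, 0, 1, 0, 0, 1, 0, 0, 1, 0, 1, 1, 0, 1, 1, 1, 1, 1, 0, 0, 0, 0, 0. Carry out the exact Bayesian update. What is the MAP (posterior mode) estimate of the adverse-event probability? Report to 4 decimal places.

0.5597

The Beta prior is conjugate to a Binomial/Bernoulli likelihood; the update adds successes to α and failures to β.
Posterior: Beta(α+k, β+n−k) = Beta(6.3+20, 3.9+17) = Beta(26.3, 20.9).
Mode of Beta(a,b) for a,b>1 is (a−1)/(a+b−2) = 25.3/45.2 = 0.5597.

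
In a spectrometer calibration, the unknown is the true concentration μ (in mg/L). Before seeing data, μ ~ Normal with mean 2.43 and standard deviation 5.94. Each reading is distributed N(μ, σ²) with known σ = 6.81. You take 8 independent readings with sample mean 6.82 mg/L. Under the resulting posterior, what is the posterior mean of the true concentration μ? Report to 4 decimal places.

6.2005

For Normal data with known variance σ², a Normal(μ₀, σ₀²) prior on μ is conjugate. Posterior precision = 1/σ₀² + n/σ²; posterior mean is the precision-weighted average of μ₀ and x̄.
n·x̄ = 8·6.82 = 54.56.
σ₀² = 5.94² = 35.2836, σ² = 6.81² = 46.3761; σ² + n·σ₀² = 46.3761 + 8·35.2836 = 328.6449.
Posterior mean = (μ₀/σ₀² + n·x̄/σ²)/(1/σ₀² + n/σ²) = (σ²·μ₀ + σ₀²·n·x̄)/(σ² + n·σ₀²) = (46.3761·2.43 + 35.2836·54.56)/328.6449 = 2037.767139/328.6449 = 6.2005.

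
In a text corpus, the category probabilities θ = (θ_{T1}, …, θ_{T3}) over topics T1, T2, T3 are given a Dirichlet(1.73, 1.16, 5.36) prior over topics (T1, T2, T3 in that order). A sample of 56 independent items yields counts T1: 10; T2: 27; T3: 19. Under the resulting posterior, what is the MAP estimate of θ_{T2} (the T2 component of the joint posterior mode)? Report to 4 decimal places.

0.4434

The Dirichlet prior is conjugate to the Multinomial likelihood: each posterior αⱼ = prior αⱼ + observed count nⱼ.
Posterior concentration: (11.73, 28.16, 24.36), total = 64.25.
Joint mode component: (α_{T2}−1)/(Σα−K) = 27.16/61.25 = 0.4434.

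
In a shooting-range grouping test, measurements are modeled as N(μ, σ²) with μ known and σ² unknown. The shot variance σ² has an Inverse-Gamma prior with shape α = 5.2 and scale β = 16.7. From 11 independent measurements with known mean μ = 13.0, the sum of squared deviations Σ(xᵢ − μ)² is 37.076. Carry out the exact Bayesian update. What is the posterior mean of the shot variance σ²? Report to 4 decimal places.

3.6328

With known mean μ and an Inverse-Gamma(α, β) prior on σ², the Normal likelihood is conjugate: posterior is Inv-Gamma(α + n/2, β + Σ(xᵢ−μ)²/2).
Posterior: Inv-Gamma(5.2 + 11/2, 16.7 + 37.076/2) = Inv-Gamma(10.70, 35.2380).
E[σ²|data] = β/(α−1) = 35.2380/9.70 = 3.6328.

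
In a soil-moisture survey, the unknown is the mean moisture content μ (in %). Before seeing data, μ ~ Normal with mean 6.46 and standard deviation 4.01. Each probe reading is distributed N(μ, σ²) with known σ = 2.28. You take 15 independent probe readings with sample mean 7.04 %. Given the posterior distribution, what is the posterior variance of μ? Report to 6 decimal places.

For Normal data with known variance σ², a Normal(μ₀, σ₀²) prior on μ is conjugate. Posterior precision = 1/σ₀² + n/σ²; posterior mean is the precision-weighted average of μ₀ and x̄.
σ₀² = 4.01² = 16.0801, σ² = 2.28² = 5.1984; σ² + n·σ₀² = 5.1984 + 15·16.0801 = 246.3999.
Posterior precision = 1/σ₀² + n/σ² = 1/16.0801 + 15/5.1984 = (σ² + n·σ₀²)/(σ₀²σ²) = 246.3999/(16.0801·5.1984); posterior variance σₙ² = σ₀²σ²/(σ² + n·σ₀²) = 16.0801·5.1984/246.3999 = 0.339248.

0.339248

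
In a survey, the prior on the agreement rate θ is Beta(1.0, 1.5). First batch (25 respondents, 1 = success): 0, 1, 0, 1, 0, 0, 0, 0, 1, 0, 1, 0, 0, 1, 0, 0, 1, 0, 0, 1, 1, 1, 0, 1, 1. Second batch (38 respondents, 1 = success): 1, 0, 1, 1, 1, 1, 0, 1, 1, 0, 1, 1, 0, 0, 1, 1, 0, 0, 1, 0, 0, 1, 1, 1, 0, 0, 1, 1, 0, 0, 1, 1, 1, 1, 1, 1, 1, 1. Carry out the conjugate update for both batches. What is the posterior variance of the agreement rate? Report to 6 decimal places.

0.003696

The Beta prior is conjugate to a Binomial/Bernoulli likelihood; the update adds successes to α and failures to β.
After batch 1: Beta(1.0+11, 1.5+14) = Beta(12.0, 15.5).
After batch 2: Beta(12.0+25, 15.5+13) = Beta(37.0, 28.5).
Var = αβ/((α+β)²(α+β+1)) = 37.0·28.5/(65.5²·66.5) = 0.003696.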